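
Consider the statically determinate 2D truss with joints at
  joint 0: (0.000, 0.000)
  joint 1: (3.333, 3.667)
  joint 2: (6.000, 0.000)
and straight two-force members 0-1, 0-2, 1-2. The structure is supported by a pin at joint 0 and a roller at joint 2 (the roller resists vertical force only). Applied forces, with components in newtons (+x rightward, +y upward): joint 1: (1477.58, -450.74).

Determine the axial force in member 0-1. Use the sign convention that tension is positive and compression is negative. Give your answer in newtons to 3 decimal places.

N=3 nodes, M=3 members, R=3 reactions → 2N=6, M+R=6
member 0 (0-1): L=4.9554, (cx,cy)=(0.6726,0.7400)
member 1 (0-2): L=6.0000, (cx,cy)=(1.0000,0.0000)
member 2 (1-2): L=4.5343, (cx,cy)=(0.5882,-0.8087)
solve A·x = −loads:
  F[0-1] = +949.5810 N (tension)
  F[0-2] = +838.8895 N (tension)
  F[1-2] = -1426.2345 N (compression)
  Rx@0 = -1477.5800 N
  Ry@0 = -702.6937 N
  Ry@2 = +1153.4337 N

949.581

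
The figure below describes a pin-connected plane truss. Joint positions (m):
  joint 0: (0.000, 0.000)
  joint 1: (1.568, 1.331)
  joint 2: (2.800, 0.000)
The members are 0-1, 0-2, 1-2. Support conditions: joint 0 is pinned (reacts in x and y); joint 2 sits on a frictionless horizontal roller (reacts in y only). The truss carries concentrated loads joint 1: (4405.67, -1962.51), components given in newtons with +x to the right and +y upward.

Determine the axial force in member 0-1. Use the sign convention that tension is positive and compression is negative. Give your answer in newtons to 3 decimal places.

1901.848

N=3 nodes, M=3 members, R=3 reactions → 2N=6, M+R=6
member 0 (0-1): L=2.0567, (cx,cy)=(0.7624,0.6471)
member 1 (0-2): L=2.8000, (cx,cy)=(1.0000,0.0000)
member 2 (1-2): L=1.8137, (cx,cy)=(0.6793,-0.7339)
solve A·x = −loads:
  F[0-1] = +1901.8480 N (tension)
  F[0-2] = +2955.7562 N (tension)
  F[1-2] = -4351.2622 N (compression)
  Rx@0 = -4405.6700 N
  Ry@0 = -1230.7623 N
  Ry@2 = +3193.2723 N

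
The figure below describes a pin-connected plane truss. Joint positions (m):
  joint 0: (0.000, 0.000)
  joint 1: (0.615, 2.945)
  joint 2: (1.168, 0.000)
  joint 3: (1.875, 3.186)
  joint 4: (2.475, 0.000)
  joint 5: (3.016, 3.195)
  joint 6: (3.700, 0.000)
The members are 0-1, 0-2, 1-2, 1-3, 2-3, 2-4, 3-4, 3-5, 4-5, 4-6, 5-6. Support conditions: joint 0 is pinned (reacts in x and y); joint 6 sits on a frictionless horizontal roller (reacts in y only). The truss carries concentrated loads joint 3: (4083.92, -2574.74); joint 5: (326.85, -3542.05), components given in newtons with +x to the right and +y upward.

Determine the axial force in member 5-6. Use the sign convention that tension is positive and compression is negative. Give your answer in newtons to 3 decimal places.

-8171.909

N=7 nodes, M=11 members, R=3 reactions → 2N=14, M+R=14
member 0 (0-1): L=3.0085, (cx,cy)=(0.2044,0.9789)
member 1 (0-2): L=1.1680, (cx,cy)=(1.0000,0.0000)
member 2 (1-2): L=2.9965, (cx,cy)=(0.1846,-0.9828)
member 3 (1-3): L=1.2828, (cx,cy)=(0.9822,0.1879)
member 4 (2-3): L=3.2635, (cx,cy)=(0.2166,0.9763)
member 5 (2-4): L=1.3070, (cx,cy)=(1.0000,0.0000)
member 6 (3-4): L=3.2420, (cx,cy)=(0.1851,-0.9827)
member 7 (3-5): L=1.1410, (cx,cy)=(1.0000,0.0079)
member 8 (4-5): L=3.2405, (cx,cy)=(0.1670,0.9860)
member 9 (4-6): L=1.2250, (cx,cy)=(1.0000,0.0000)
member 10 (5-6): L=3.2674, (cx,cy)=(0.2093,-0.9778)
solve A·x = −loads:
  F[0-1] = +1914.4790 N (tension)
  F[0-2] = +4019.4145 N (tension)
  F[1-2] = -1767.1728 N (compression)
  F[1-3] = +730.4945 N (tension)
  F[2-3] = +1779.0676 N (tension)
  F[2-4] = +3307.8675 N (tension)
  F[3-4] = -4544.1716 N (compression)
  F[3-5] = -2140.0912 N (compression)
  F[4-5] = +4529.2388 N (tension)
  F[4-6] = +1710.7155 N (tension)
  F[5-6] = -8171.9093 N (compression)
  Rx@0 = -4410.7700 N
  Ry@0 = -1874.0519 N
  Ry@6 = +7990.8419 N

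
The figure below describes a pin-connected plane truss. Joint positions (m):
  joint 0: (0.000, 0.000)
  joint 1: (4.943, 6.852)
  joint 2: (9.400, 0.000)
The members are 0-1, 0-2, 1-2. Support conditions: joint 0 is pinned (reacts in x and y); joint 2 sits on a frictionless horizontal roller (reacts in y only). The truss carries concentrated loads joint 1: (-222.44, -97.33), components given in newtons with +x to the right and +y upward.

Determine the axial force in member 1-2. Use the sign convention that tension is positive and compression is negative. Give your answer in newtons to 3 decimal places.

N=3 nodes, M=3 members, R=3 reactions → 2N=6, M+R=6
member 0 (0-1): L=8.4489, (cx,cy)=(0.5850,0.8110)
member 1 (0-2): L=9.4000, (cx,cy)=(1.0000,0.0000)
member 2 (1-2): L=8.1740, (cx,cy)=(0.5453,-0.8383)
solve A·x = −loads:
  F[0-1] = -256.8362 N (compression)
  F[0-2] = -72.1781 N (compression)
  F[1-2] = +132.3728 N (tension)
  Rx@0 = +222.4400 N
  Ry@0 = +208.2935 N
  Ry@2 = -110.9635 N

132.373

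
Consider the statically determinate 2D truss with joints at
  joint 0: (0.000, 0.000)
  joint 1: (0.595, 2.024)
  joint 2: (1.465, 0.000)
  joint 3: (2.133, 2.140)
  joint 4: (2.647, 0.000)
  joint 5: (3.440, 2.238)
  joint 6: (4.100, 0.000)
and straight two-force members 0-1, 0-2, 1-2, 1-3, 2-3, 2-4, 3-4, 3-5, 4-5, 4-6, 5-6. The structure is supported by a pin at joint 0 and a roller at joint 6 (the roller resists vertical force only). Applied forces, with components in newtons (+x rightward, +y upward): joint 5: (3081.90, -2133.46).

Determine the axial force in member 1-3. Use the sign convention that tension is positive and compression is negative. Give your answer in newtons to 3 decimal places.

941.301

N=7 nodes, M=11 members, R=3 reactions → 2N=14, M+R=14
member 0 (0-1): L=2.1096, (cx,cy)=(0.2820,0.9594)
member 1 (0-2): L=1.4650, (cx,cy)=(1.0000,0.0000)
member 2 (1-2): L=2.2031, (cx,cy)=(0.3949,-0.9187)
member 3 (1-3): L=1.5424, (cx,cy)=(0.9972,0.0752)
member 4 (2-3): L=2.2418, (cx,cy)=(0.2980,0.9546)
member 5 (2-4): L=1.1820, (cx,cy)=(1.0000,0.0000)
member 6 (3-4): L=2.2009, (cx,cy)=(0.2335,-0.9723)
member 7 (3-5): L=1.3107, (cx,cy)=(0.9972,0.0748)
member 8 (4-5): L=2.3743, (cx,cy)=(0.3340,0.9426)
member 9 (4-6): L=1.4530, (cx,cy)=(1.0000,0.0000)
member 10 (5-6): L=2.3333, (cx,cy)=(0.2829,-0.9592)
solve A·x = −loads:
  F[0-1] = +1395.4835 N (tension)
  F[0-2] = +2688.3206 N (tension)
  F[1-2] = -1380.2186 N (compression)
  F[1-3] = +941.3008 N (tension)
  F[2-3] = +1328.3784 N (tension)
  F[2-4] = +1747.4480 N (tension)
  F[3-4] = -1251.4661 N (compression)
  F[3-5] = +1631.2918 N (tension)
  F[4-5] = +1290.9899 N (tension)
  F[4-6] = +1024.0001 N (tension)
  F[5-6] = -3620.1359 N (compression)
  Rx@0 = -3081.9000 N
  Ry@0 = -1338.8314 N
  Ry@6 = +3472.2914 N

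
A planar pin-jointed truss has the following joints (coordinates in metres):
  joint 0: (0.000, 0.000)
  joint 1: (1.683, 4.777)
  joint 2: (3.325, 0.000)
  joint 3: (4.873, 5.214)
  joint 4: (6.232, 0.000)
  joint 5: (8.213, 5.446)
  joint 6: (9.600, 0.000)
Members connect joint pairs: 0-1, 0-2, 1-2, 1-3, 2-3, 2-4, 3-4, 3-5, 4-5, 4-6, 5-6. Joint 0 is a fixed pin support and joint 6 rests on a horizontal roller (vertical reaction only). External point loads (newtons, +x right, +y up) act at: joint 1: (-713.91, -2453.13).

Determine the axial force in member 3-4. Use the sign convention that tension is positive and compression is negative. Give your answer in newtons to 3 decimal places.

-80.727

N=7 nodes, M=11 members, R=3 reactions → 2N=14, M+R=14
member 0 (0-1): L=5.0648, (cx,cy)=(0.3323,0.9432)
member 1 (0-2): L=3.3250, (cx,cy)=(1.0000,0.0000)
member 2 (1-2): L=5.0513, (cx,cy)=(0.3251,-0.9457)
member 3 (1-3): L=3.2198, (cx,cy)=(0.9907,0.1357)
member 4 (2-3): L=5.4389, (cx,cy)=(0.2846,0.9586)
member 5 (2-4): L=2.9070, (cx,cy)=(1.0000,0.0000)
member 6 (3-4): L=5.3882, (cx,cy)=(0.2522,-0.9677)
member 7 (3-5): L=3.3480, (cx,cy)=(0.9976,0.0693)
member 8 (4-5): L=5.7951, (cx,cy)=(0.3418,0.9398)
member 9 (4-6): L=3.3680, (cx,cy)=(1.0000,0.0000)
member 10 (5-6): L=5.6198, (cx,cy)=(0.2468,-0.9691)
solve A·x = −loads:
  F[0-1] = -2521.5973 N (compression)
  F[0-2] = +124.0000 N (tension)
  F[1-2] = -92.7131 N (compression)
  F[1-3] = -94.7390 N (compression)
  F[2-3] = +91.4606 N (tension)
  F[2-4] = +67.8314 N (tension)
  F[3-4] = -80.7270 N (compression)
  F[3-5] = -47.5850 N (compression)
  F[4-5] = +83.1247 N (tension)
  F[4-6] = +19.0553 N (tension)
  F[5-6] = -77.2082 N (compression)
  Rx@0 = +713.9100 N
  Ry@0 = +2378.3102 N
  Ry@6 = +74.8198 N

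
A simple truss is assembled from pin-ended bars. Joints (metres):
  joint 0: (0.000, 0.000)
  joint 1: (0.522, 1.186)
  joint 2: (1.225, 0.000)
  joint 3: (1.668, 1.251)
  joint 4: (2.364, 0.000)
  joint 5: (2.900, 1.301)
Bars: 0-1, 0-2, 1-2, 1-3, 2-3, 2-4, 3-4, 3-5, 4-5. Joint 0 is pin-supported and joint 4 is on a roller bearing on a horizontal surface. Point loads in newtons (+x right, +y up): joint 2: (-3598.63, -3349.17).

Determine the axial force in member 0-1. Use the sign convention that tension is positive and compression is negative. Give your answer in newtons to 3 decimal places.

N=6 nodes, M=9 members, R=3 reactions → 2N=12, M+R=12
member 0 (0-1): L=1.2958, (cx,cy)=(0.4028,0.9153)
member 1 (0-2): L=1.2250, (cx,cy)=(1.0000,0.0000)
member 2 (1-2): L=1.3787, (cx,cy)=(0.5099,-0.8602)
member 3 (1-3): L=1.1478, (cx,cy)=(0.9984,0.0566)
member 4 (2-3): L=1.3271, (cx,cy)=(0.3338,0.9426)
member 5 (2-4): L=1.1390, (cx,cy)=(1.0000,0.0000)
member 6 (3-4): L=1.4316, (cx,cy)=(0.4862,-0.8739)
member 7 (3-5): L=1.2330, (cx,cy)=(0.9992,0.0406)
member 8 (4-5): L=1.4071, (cx,cy)=(0.3809,0.9246)
solve A·x = −loads:
  F[0-1] = -1763.0493 N (compression)
  F[0-2] = -2888.3996 N (compression)
  F[1-2] = +1769.5271 N (tension)
  F[1-3] = -1615.1071 N (compression)
  F[2-3] = +1938.1324 N (tension)
  F[2-4] = +965.5566 N (tension)
  F[3-4] = -1986.0202 N (compression)
  F[3-5] = +0.0000 N (tension)
  F[4-5] = -0.0000 N (compression)
  Rx@0 = +3598.6300 N
  Ry@0 = +1613.6652 N
  Ry@4 = +1735.5048 N

-1763.049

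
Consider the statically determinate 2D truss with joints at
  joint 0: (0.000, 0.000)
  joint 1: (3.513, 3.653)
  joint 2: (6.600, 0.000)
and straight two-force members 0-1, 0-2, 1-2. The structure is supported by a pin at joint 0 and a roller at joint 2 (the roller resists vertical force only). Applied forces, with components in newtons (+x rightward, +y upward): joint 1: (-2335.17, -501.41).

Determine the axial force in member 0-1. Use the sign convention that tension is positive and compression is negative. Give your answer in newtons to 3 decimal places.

N=3 nodes, M=3 members, R=3 reactions → 2N=6, M+R=6
member 0 (0-1): L=5.0681, (cx,cy)=(0.6932,0.7208)
member 1 (0-2): L=6.6000, (cx,cy)=(1.0000,0.0000)
member 2 (1-2): L=4.7827, (cx,cy)=(0.6455,-0.7638)
solve A·x = −loads:
  F[0-1] = -2118.5332 N (compression)
  F[0-2] = -866.6876 N (compression)
  F[1-2] = +1342.7551 N (tension)
  Rx@0 = +2335.1700 N
  Ry@0 = +1527.0043 N
  Ry@2 = -1025.5943 N

-2118.533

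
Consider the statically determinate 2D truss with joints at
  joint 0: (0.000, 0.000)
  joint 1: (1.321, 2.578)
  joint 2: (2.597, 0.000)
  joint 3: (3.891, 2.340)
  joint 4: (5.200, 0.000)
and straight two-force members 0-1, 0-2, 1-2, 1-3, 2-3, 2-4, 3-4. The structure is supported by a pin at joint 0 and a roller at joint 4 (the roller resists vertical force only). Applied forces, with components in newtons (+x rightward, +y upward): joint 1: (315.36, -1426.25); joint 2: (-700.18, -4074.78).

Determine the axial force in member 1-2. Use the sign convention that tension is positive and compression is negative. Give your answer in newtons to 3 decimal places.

1976.427

N=5 nodes, M=7 members, R=3 reactions → 2N=10, M+R=10
member 0 (0-1): L=2.8967, (cx,cy)=(0.4560,0.8900)
member 1 (0-2): L=2.5970, (cx,cy)=(1.0000,0.0000)
member 2 (1-2): L=2.8765, (cx,cy)=(0.4436,-0.8962)
member 3 (1-3): L=2.5810, (cx,cy)=(0.9957,-0.0922)
member 4 (2-3): L=2.6740, (cx,cy)=(0.4839,0.8751)
member 5 (2-4): L=2.6030, (cx,cy)=(1.0000,0.0000)
member 6 (3-4): L=2.6812, (cx,cy)=(0.4882,-0.8727)
solve A·x = −loads:
  F[0-1] = -3311.7296 N (compression)
  F[0-2] = +1125.4256 N (tension)
  F[1-2] = +1976.4265 N (tension)
  F[1-3] = -2713.9004 N (compression)
  F[2-3] = +2632.1911 N (tension)
  F[2-4] = +1428.5482 N (tension)
  F[3-4] = -2926.1188 N (compression)
  Rx@0 = +384.8200 N
  Ry@0 = +2947.3227 N
  Ry@4 = +2553.7073 N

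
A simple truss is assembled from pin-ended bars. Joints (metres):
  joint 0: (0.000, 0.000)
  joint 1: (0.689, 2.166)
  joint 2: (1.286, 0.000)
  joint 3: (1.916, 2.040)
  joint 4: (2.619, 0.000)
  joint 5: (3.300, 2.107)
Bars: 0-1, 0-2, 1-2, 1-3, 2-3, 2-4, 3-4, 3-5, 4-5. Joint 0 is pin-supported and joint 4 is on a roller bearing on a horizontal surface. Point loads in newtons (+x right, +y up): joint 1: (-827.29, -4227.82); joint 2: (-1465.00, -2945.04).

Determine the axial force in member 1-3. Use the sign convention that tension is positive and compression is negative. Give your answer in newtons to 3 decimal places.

-1193.223

N=6 nodes, M=9 members, R=3 reactions → 2N=12, M+R=12
member 0 (0-1): L=2.2729, (cx,cy)=(0.3031,0.9529)
member 1 (0-2): L=1.2860, (cx,cy)=(1.0000,0.0000)
member 2 (1-2): L=2.2468, (cx,cy)=(0.2657,-0.9641)
member 3 (1-3): L=1.2335, (cx,cy)=(0.9948,-0.1022)
member 4 (2-3): L=2.1351, (cx,cy)=(0.2951,0.9555)
member 5 (2-4): L=1.3330, (cx,cy)=(1.0000,0.0000)
member 6 (3-4): L=2.1577, (cx,cy)=(0.3258,-0.9454)
member 7 (3-5): L=1.3856, (cx,cy)=(0.9988,0.0484)
member 8 (4-5): L=2.2143, (cx,cy)=(0.3075,0.9515)
solve A·x = −loads:
  F[0-1] = -5560.3375 N (compression)
  F[0-2] = -606.7792 N (compression)
  F[1-2] = +1237.2656 N (tension)
  F[1-3] = -1193.2229 N (compression)
  F[2-3] = +1833.9074 N (tension)
  F[2-4] = +645.8442 N (tension)
  F[3-4] = -1982.3029 N (compression)
  F[3-5] = -0.0000 N (tension)
  F[4-5] = +0.0000 N (tension)
  Rx@0 = +2292.2900 N
  Ry@0 = +5298.7175 N
  Ry@4 = +1874.1425 N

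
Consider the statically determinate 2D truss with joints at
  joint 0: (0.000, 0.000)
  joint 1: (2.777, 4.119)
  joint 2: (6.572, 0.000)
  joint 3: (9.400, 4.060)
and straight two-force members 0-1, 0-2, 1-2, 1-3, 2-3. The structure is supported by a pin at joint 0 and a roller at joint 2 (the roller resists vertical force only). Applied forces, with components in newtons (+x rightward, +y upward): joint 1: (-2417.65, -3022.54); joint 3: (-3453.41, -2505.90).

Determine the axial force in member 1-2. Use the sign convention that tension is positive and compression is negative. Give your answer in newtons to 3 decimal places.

N=4 nodes, M=5 members, R=3 reactions → 2N=8, M+R=8
member 0 (0-1): L=4.9677, (cx,cy)=(0.5590,0.8292)
member 1 (0-2): L=6.5720, (cx,cy)=(1.0000,0.0000)
member 2 (1-2): L=5.6007, (cx,cy)=(0.6776,-0.7354)
member 3 (1-3): L=6.6233, (cx,cy)=(1.0000,-0.0089)
member 4 (2-3): L=4.9478, (cx,cy)=(0.5716,0.8206)
solve A·x = −loads:
  F[0-1] = -5204.9530 N (compression)
  F[0-2] = -2961.4239 N (compression)
  F[1-2] = +1778.9550 N (tension)
  F[1-3] = -1697.4559 N (compression)
  F[2-3] = -3072.3213 N (compression)
  Rx@0 = +5871.0600 N
  Ry@0 = +4315.7333 N
  Ry@2 = +1212.7067 N

1778.955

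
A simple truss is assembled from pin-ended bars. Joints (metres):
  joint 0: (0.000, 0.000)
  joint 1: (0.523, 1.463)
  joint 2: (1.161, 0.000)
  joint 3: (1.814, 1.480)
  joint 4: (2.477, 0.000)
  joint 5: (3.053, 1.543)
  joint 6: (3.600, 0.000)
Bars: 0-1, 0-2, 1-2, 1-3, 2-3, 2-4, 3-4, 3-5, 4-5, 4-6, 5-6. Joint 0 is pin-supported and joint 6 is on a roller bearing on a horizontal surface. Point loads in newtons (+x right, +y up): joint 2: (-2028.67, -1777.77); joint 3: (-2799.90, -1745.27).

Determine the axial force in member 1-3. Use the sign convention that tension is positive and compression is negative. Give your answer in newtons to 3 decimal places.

N=7 nodes, M=11 members, R=3 reactions → 2N=14, M+R=14
member 0 (0-1): L=1.5537, (cx,cy)=(0.3366,0.9416)
member 1 (0-2): L=1.1610, (cx,cy)=(1.0000,0.0000)
member 2 (1-2): L=1.5961, (cx,cy)=(0.3997,-0.9166)
member 3 (1-3): L=1.2911, (cx,cy)=(0.9999,0.0132)
member 4 (2-3): L=1.6177, (cx,cy)=(0.4037,0.9149)
member 5 (2-4): L=1.3160, (cx,cy)=(1.0000,0.0000)
member 6 (3-4): L=1.6217, (cx,cy)=(0.4088,-0.9126)
member 7 (3-5): L=1.2406, (cx,cy)=(0.9987,0.0508)
member 8 (4-5): L=1.6470, (cx,cy)=(0.3497,0.9369)
member 9 (4-6): L=1.1230, (cx,cy)=(1.0000,0.0000)
member 10 (5-6): L=1.6371, (cx,cy)=(0.3341,-0.9425)
solve A·x = −loads:
  F[0-1] = -3421.0072 N (compression)
  F[0-2] = -3676.9844 N (compression)
  F[1-2] = +3477.8288 N (tension)
  F[1-3] = -2542.0121 N (compression)
  F[2-3] = -1541.2720 N (compression)
  F[2-4] = +364.0580 N (tension)
  F[3-4] = -343.0409 N (compression)
  F[3-5] = -224.1032 N (compression)
  F[4-5] = +334.1652 N (tension)
  F[4-6] = +106.9479 N (tension)
  F[5-6] = -320.0789 N (compression)
  Rx@0 = +4828.5700 N
  Ry@0 = +3221.3570 N
  Ry@6 = +301.6830 N

-2542.012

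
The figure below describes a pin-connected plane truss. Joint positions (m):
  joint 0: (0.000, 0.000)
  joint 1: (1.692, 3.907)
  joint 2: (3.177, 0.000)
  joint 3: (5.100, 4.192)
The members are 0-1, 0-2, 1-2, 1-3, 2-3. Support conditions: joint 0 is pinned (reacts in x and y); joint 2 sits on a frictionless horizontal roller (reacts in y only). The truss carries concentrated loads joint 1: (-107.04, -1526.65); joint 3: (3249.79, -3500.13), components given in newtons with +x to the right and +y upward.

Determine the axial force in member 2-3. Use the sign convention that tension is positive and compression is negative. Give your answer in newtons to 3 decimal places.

N=4 nodes, M=5 members, R=3 reactions → 2N=8, M+R=8
member 0 (0-1): L=4.2576, (cx,cy)=(0.3974,0.9176)
member 1 (0-2): L=3.1770, (cx,cy)=(1.0000,0.0000)
member 2 (1-2): L=4.1797, (cx,cy)=(0.3553,-0.9348)
member 3 (1-3): L=3.4199, (cx,cy)=(0.9965,0.0833)
member 4 (2-3): L=4.6120, (cx,cy)=(0.4170,0.9089)
solve A·x = −loads:
  F[0-1] = +6060.5266 N (tension)
  F[0-2] = +734.2780 N (tension)
  F[1-2] = -7131.0723 N (compression)
  F[1-3] = +5066.7269 N (tension)
  F[2-3] = -4315.3809 N (compression)
  Rx@0 = -3142.7500 N
  Ry@0 = -5561.4067 N
  Ry@2 = +10588.1867 N

-4315.381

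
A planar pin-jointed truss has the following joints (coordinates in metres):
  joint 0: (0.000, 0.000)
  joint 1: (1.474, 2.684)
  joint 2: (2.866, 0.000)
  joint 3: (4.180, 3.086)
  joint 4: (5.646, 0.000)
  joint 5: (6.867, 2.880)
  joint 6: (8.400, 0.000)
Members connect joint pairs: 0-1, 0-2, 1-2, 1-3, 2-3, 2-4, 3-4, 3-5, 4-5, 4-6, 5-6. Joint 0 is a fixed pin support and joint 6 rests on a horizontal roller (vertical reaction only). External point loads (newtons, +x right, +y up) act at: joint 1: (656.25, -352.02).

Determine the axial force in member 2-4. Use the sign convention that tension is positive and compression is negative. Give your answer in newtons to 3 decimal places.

N=7 nodes, M=11 members, R=3 reactions → 2N=14, M+R=14
member 0 (0-1): L=3.0621, (cx,cy)=(0.4814,0.8765)
member 1 (0-2): L=2.8660, (cx,cy)=(1.0000,0.0000)
member 2 (1-2): L=3.0235, (cx,cy)=(0.4604,-0.8877)
member 3 (1-3): L=2.7357, (cx,cy)=(0.9891,0.1469)
member 4 (2-3): L=3.3541, (cx,cy)=(0.3918,0.9201)
member 5 (2-4): L=2.7800, (cx,cy)=(1.0000,0.0000)
member 6 (3-4): L=3.4165, (cx,cy)=(0.4291,-0.9033)
member 7 (3-5): L=2.6949, (cx,cy)=(0.9971,-0.0764)
member 8 (4-5): L=3.1281, (cx,cy)=(0.3903,0.9207)
member 9 (4-6): L=2.7540, (cx,cy)=(1.0000,0.0000)
member 10 (5-6): L=3.2626, (cx,cy)=(0.4699,-0.8827)
solve A·x = −loads:
  F[0-1] = -91.9106 N (compression)
  F[0-2] = +700.4927 N (tension)
  F[1-2] = -392.7612 N (compression)
  F[1-3] = -525.3708 N (compression)
  F[2-3] = +378.9501 N (tension)
  F[2-4] = +371.2104 N (tension)
  F[3-4] = -279.1931 N (compression)
  F[3-5] = -252.1485 N (compression)
  F[4-5] = +273.9120 N (tension)
  F[4-6] = +144.4952 N (tension)
  F[5-6] = -307.5201 N (compression)
  Rx@0 = -656.2500 N
  Ry@0 = +80.5614 N
  Ry@6 = +271.4586 N

371.210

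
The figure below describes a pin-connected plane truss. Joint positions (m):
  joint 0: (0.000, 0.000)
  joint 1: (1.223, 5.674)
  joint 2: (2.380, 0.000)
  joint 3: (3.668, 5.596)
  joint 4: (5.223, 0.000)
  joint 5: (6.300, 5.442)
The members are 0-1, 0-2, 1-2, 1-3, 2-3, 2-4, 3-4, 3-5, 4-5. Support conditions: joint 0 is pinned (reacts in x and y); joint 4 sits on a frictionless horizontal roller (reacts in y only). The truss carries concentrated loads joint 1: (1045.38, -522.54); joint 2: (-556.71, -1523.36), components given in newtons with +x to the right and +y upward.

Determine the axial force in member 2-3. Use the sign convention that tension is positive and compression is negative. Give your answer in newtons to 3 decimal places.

1970.974

N=6 nodes, M=9 members, R=3 reactions → 2N=12, M+R=12
member 0 (0-1): L=5.8043, (cx,cy)=(0.2107,0.9775)
member 1 (0-2): L=2.3800, (cx,cy)=(1.0000,0.0000)
member 2 (1-2): L=5.7908, (cx,cy)=(0.1998,-0.9798)
member 3 (1-3): L=2.4462, (cx,cy)=(0.9995,-0.0319)
member 4 (2-3): L=5.7423, (cx,cy)=(0.2243,0.9745)
member 5 (2-4): L=2.8430, (cx,cy)=(1.0000,0.0000)
member 6 (3-4): L=5.8080, (cx,cy)=(0.2677,-0.9635)
member 7 (3-5): L=2.6365, (cx,cy)=(0.9983,-0.0584)
member 8 (4-5): L=5.5475, (cx,cy)=(0.1941,0.9810)
solve A·x = −loads:
  F[0-1] = -95.8894 N (compression)
  F[0-2] = +508.8744 N (tension)
  F[1-2] = -405.5722 N (compression)
  F[1-3] = -985.0516 N (compression)
  F[2-3] = +1970.9745 N (tension)
  F[2-4] = +542.4614 N (tension)
  F[3-4] = -2026.1309 N (compression)
  F[3-5] = +0.0000 N (tension)
  F[4-5] = -0.0000 N (compression)
  Rx@0 = -488.6700 N
  Ry@0 = +93.7366 N
  Ry@4 = +1952.1634 N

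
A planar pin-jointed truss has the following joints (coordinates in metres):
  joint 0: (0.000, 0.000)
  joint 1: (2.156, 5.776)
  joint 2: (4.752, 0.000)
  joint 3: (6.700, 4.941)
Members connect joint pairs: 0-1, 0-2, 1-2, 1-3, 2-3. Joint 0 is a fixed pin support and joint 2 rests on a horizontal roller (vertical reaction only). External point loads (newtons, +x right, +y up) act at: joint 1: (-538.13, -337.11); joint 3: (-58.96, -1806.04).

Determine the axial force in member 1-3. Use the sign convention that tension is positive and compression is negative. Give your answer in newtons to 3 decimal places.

N=4 nodes, M=5 members, R=3 reactions → 2N=8, M+R=8
member 0 (0-1): L=6.1653, (cx,cy)=(0.3497,0.9369)
member 1 (0-2): L=4.7520, (cx,cy)=(1.0000,0.0000)
member 2 (1-2): L=6.3326, (cx,cy)=(0.4099,-0.9121)
member 3 (1-3): L=4.6201, (cx,cy)=(0.9835,-0.1807)
member 4 (2-3): L=5.3111, (cx,cy)=(0.3668,0.9303)
solve A·x = −loads:
  F[0-1] = -169.9321 N (compression)
  F[0-2] = -537.6646 N (compression)
  F[1-2] = -317.7340 N (compression)
  F[1-3] = +619.1539 N (tension)
  F[2-3] = -1821.0491 N (compression)
  Rx@0 = +597.0900 N
  Ry@0 = +159.2028 N
  Ry@2 = +1983.9472 N

619.154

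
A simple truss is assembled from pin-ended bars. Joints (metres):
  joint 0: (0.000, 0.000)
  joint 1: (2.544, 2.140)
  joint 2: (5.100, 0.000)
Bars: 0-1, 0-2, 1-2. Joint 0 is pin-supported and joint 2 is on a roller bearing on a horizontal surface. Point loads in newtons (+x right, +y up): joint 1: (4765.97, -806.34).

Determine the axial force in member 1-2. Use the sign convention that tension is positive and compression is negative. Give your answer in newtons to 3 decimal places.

N=3 nodes, M=3 members, R=3 reactions → 2N=6, M+R=6
member 0 (0-1): L=3.3244, (cx,cy)=(0.7653,0.6437)
member 1 (0-2): L=5.1000, (cx,cy)=(1.0000,0.0000)
member 2 (1-2): L=3.3336, (cx,cy)=(0.7667,-0.6420)
solve A·x = −loads:
  F[0-1] = +2478.8724 N (tension)
  F[0-2] = +2869.0022 N (tension)
  F[1-2] = -3741.7997 N (compression)
  Rx@0 = -4765.9700 N
  Ry@0 = -1595.7198 N
  Ry@2 = +2402.0598 N

-3741.800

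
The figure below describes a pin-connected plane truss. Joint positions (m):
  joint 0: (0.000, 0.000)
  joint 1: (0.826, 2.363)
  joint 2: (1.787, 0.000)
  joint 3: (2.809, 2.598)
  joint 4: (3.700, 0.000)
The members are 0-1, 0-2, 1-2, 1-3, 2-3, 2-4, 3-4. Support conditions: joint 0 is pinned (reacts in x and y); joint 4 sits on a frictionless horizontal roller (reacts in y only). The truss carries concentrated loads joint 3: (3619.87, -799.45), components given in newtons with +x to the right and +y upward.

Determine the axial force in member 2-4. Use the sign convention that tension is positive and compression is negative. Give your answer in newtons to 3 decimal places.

1079.855

N=5 nodes, M=7 members, R=3 reactions → 2N=10, M+R=10
member 0 (0-1): L=2.5032, (cx,cy)=(0.3300,0.9440)
member 1 (0-2): L=1.7870, (cx,cy)=(1.0000,0.0000)
member 2 (1-2): L=2.5509, (cx,cy)=(0.3767,-0.9263)
member 3 (1-3): L=1.9969, (cx,cy)=(0.9931,0.1177)
member 4 (2-3): L=2.7918, (cx,cy)=(0.3661,0.9306)
member 5 (2-4): L=1.9130, (cx,cy)=(1.0000,0.0000)
member 6 (3-4): L=2.7465, (cx,cy)=(0.3244,-0.9459)
solve A·x = −loads:
  F[0-1] = +2488.6088 N (tension)
  F[0-2] = +2798.6870 N (tension)
  F[1-2] = -2319.2304 N (compression)
  F[1-3] = +1706.7528 N (tension)
  F[2-3] = +2308.6125 N (tension)
  F[2-4] = +1079.8555 N (tension)
  F[3-4] = -3328.6946 N (compression)
  Rx@0 = -3619.8700 N
  Ry@0 = -2349.2195 N
  Ry@4 = +3148.6695 N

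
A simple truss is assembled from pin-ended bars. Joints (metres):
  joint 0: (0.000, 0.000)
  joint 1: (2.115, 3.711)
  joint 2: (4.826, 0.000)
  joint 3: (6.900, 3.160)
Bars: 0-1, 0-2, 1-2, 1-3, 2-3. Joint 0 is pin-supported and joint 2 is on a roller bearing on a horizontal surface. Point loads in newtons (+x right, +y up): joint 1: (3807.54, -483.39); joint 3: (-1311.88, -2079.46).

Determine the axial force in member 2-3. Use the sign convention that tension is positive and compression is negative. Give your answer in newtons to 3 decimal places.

-2480.562

N=4 nodes, M=5 members, R=3 reactions → 2N=8, M+R=8
member 0 (0-1): L=4.2714, (cx,cy)=(0.4952,0.8688)
member 1 (0-2): L=4.8260, (cx,cy)=(1.0000,0.0000)
member 2 (1-2): L=4.5958, (cx,cy)=(0.5899,-0.8075)
member 3 (1-3): L=4.8166, (cx,cy)=(0.9934,-0.1144)
member 4 (2-3): L=3.7798, (cx,cy)=(0.5487,0.8360)
solve A·x = −loads:
  F[0-1] = +3097.3130 N (tension)
  F[0-2] = +962.0089 N (tension)
  F[1-2] = -3938.1843 N (compression)
  F[1-3] = +49.5361 N (tension)
  F[2-3] = -2480.5618 N (compression)
  Rx@0 = -2495.6600 N
  Ry@0 = -2690.9594 N
  Ry@2 = +5253.8094 N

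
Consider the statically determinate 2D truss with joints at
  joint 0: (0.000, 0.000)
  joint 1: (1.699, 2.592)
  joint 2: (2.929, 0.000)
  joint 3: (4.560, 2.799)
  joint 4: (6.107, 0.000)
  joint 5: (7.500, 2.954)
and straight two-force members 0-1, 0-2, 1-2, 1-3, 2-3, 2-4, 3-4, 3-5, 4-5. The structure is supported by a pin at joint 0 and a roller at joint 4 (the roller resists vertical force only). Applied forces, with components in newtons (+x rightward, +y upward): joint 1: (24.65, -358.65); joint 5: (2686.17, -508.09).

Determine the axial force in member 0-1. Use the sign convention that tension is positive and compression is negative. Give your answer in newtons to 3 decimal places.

N=6 nodes, M=9 members, R=3 reactions → 2N=12, M+R=12
member 0 (0-1): L=3.0992, (cx,cy)=(0.5482,0.8363)
member 1 (0-2): L=2.9290, (cx,cy)=(1.0000,0.0000)
member 2 (1-2): L=2.8690, (cx,cy)=(0.4287,-0.9034)
member 3 (1-3): L=2.8685, (cx,cy)=(0.9974,0.0722)
member 4 (2-3): L=3.2395, (cx,cy)=(0.5035,0.8640)
member 5 (2-4): L=3.1780, (cx,cy)=(1.0000,0.0000)
member 6 (3-4): L=3.1981, (cx,cy)=(0.4837,-0.8752)
member 7 (3-5): L=2.9441, (cx,cy)=(0.9986,0.0526)
member 8 (4-5): L=3.2660, (cx,cy)=(0.4265,0.9045)
solve A·x = −loads:
  F[0-1] = +1395.1262 N (tension)
  F[0-2] = +1946.0044 N (tension)
  F[1-2] = -1575.1401 N (compression)
  F[1-3] = +1419.1526 N (tension)
  F[2-3] = +1647.0150 N (tension)
  F[2-4] = +441.4982 N (tension)
  F[3-4] = -1562.2099 N (compression)
  F[3-5] = +3004.5269 N (tension)
  F[4-5] = -736.6370 N (compression)
  Rx@0 = -2710.8200 N
  Ry@0 = -1166.8052 N
  Ry@4 = +2033.5452 N

1395.126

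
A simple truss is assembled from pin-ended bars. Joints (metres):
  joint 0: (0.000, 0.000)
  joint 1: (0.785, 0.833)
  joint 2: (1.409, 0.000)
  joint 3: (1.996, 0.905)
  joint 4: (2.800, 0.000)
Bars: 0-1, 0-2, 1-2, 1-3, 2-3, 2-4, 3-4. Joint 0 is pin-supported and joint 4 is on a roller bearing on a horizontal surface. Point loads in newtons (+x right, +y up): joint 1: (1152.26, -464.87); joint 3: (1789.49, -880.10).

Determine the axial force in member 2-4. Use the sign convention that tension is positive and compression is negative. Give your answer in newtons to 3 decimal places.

1491.532

N=5 nodes, M=7 members, R=3 reactions → 2N=10, M+R=10
member 0 (0-1): L=1.1446, (cx,cy)=(0.6858,0.7278)
member 1 (0-2): L=1.4090, (cx,cy)=(1.0000,0.0000)
member 2 (1-2): L=1.0408, (cx,cy)=(0.5995,-0.8003)
member 3 (1-3): L=1.2131, (cx,cy)=(0.9982,0.0594)
member 4 (2-3): L=1.0787, (cx,cy)=(0.5442,0.8390)
member 5 (2-4): L=1.3910, (cx,cy)=(1.0000,0.0000)
member 6 (3-4): L=1.2106, (cx,cy)=(0.6642,-0.7476)
solve A·x = −loads:
  F[0-1] = +458.8457 N (tension)
  F[0-2] = +2627.0609 N (tension)
  F[1-2] = -1015.0812 N (compression)
  F[1-3] = -229.3948 N (compression)
  F[2-3] = +968.3460 N (tension)
  F[2-4] = +1491.5322 N (tension)
  F[3-4] = -2245.7466 N (compression)
  Rx@0 = -2941.7500 N
  Ry@0 = -333.9313 N
  Ry@4 = +1678.9013 N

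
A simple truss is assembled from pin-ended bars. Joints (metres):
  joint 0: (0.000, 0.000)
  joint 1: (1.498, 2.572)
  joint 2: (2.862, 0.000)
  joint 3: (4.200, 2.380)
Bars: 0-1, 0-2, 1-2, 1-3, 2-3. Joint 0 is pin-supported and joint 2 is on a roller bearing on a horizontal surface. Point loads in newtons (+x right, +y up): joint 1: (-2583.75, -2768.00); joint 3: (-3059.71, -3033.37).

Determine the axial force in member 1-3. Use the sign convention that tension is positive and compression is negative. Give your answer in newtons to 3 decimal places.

N=4 nodes, M=5 members, R=3 reactions → 2N=8, M+R=8
member 0 (0-1): L=2.9764, (cx,cy)=(0.5033,0.8641)
member 1 (0-2): L=2.8620, (cx,cy)=(1.0000,0.0000)
member 2 (1-2): L=2.9113, (cx,cy)=(0.4685,-0.8835)
member 3 (1-3): L=2.7088, (cx,cy)=(0.9975,-0.0709)
member 4 (2-3): L=2.7303, (cx,cy)=(0.4901,0.8717)
solve A·x = −loads:
  F[0-1] = -5517.1066 N (compression)
  F[0-2] = -2866.7775 N (compression)
  F[1-2] = +2367.9638 N (tension)
  F[1-3] = -1305.6522 N (compression)
  F[2-3] = -3586.0271 N (compression)
  Rx@0 = +5643.4600 N
  Ry@0 = +4767.4416 N
  Ry@2 = +1033.9284 N

-1305.652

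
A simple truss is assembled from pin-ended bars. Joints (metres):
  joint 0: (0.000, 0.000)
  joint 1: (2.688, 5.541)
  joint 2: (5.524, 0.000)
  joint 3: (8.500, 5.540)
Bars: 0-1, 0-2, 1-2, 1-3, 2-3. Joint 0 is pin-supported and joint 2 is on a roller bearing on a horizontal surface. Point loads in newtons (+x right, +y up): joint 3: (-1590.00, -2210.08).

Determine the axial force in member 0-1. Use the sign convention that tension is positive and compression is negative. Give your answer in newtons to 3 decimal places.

-448.969

N=4 nodes, M=5 members, R=3 reactions → 2N=8, M+R=8
member 0 (0-1): L=6.1586, (cx,cy)=(0.4365,0.8997)
member 1 (0-2): L=5.5240, (cx,cy)=(1.0000,0.0000)
member 2 (1-2): L=6.2246, (cx,cy)=(0.4556,-0.8902)
member 3 (1-3): L=5.8120, (cx,cy)=(1.0000,-0.0002)
member 4 (2-3): L=6.2887, (cx,cy)=(0.4732,0.8809)
solve A·x = −loads:
  F[0-1] = -448.9687 N (compression)
  F[0-2] = -1394.0410 N (compression)
  F[1-2] = +453.8596 N (tension)
  F[1-3] = -402.7429 N (compression)
  F[2-3] = -2508.8522 N (compression)
  Rx@0 = +1590.0000 N
  Ry@0 = +403.9468 N
  Ry@2 = +1806.1332 N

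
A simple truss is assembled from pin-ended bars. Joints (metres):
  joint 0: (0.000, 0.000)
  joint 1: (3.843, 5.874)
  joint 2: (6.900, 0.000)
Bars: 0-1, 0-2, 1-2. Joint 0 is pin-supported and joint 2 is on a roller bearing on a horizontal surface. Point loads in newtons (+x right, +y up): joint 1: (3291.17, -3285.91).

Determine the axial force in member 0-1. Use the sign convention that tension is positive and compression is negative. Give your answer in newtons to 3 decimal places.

N=3 nodes, M=3 members, R=3 reactions → 2N=6, M+R=6
member 0 (0-1): L=7.0194, (cx,cy)=(0.5475,0.8368)
member 1 (0-2): L=6.9000, (cx,cy)=(1.0000,0.0000)
member 2 (1-2): L=6.6219, (cx,cy)=(0.4617,-0.8871)
solve A·x = −loads:
  F[0-1] = +1608.4558 N (tension)
  F[0-2] = +2410.5732 N (tension)
  F[1-2] = -5221.6211 N (compression)
  Rx@0 = -3291.1700 N
  Ry@0 = -1345.9863 N
  Ry@2 = +4631.8963 N

1608.456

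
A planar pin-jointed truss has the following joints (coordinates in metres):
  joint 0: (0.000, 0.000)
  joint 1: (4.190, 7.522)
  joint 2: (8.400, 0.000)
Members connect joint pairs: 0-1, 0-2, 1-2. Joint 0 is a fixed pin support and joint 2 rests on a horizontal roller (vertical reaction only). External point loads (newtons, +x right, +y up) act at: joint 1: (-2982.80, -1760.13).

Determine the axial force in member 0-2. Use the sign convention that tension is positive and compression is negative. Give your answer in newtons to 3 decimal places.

N=3 nodes, M=3 members, R=3 reactions → 2N=6, M+R=6
member 0 (0-1): L=8.6103, (cx,cy)=(0.4866,0.8736)
member 1 (0-2): L=8.4000, (cx,cy)=(1.0000,0.0000)
member 2 (1-2): L=8.6200, (cx,cy)=(0.4884,-0.8726)
solve A·x = −loads:
  F[0-1] = -4067.2512 N (compression)
  F[0-2] = -1003.5588 N (compression)
  F[1-2] = +2054.7951 N (tension)
  Rx@0 = +2982.8000 N
  Ry@0 = +3553.1868 N
  Ry@2 = -1793.0568 N

-1003.559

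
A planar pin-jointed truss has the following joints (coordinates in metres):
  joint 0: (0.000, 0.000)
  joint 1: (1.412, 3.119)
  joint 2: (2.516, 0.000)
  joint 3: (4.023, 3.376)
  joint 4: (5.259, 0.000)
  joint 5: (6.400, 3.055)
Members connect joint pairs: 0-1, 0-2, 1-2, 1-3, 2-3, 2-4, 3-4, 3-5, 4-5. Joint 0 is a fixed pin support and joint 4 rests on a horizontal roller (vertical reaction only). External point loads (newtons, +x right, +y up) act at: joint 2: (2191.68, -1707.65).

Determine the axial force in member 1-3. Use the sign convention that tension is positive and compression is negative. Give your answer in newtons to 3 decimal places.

N=6 nodes, M=9 members, R=3 reactions → 2N=12, M+R=12
member 0 (0-1): L=3.4237, (cx,cy)=(0.4124,0.9110)
member 1 (0-2): L=2.5160, (cx,cy)=(1.0000,0.0000)
member 2 (1-2): L=3.3086, (cx,cy)=(0.3337,-0.9427)
member 3 (1-3): L=2.6236, (cx,cy)=(0.9952,0.0980)
member 4 (2-3): L=3.6971, (cx,cy)=(0.4076,0.9132)
member 5 (2-4): L=2.7430, (cx,cy)=(1.0000,0.0000)
member 6 (3-4): L=3.5951, (cx,cy)=(0.3438,-0.9390)
member 7 (3-5): L=2.3986, (cx,cy)=(0.9910,-0.1338)
member 8 (4-5): L=3.2611, (cx,cy)=(0.3499,0.9368)
solve A·x = −loads:
  F[0-1] = -977.6991 N (compression)
  F[0-2] = +2594.8988 N (tension)
  F[1-2] = +872.3351 N (tension)
  F[1-3] = -697.6493 N (compression)
  F[2-3] = +969.5093 N (tension)
  F[2-4] = +299.1041 N (tension)
  F[3-4] = -870.0023 N (compression)
  F[3-5] = -0.0000 N (tension)
  F[4-5] = +0.0000 N (tension)
  Rx@0 = -2191.6800 N
  Ry@0 = +890.6796 N
  Ry@4 = +816.9704 N

-697.649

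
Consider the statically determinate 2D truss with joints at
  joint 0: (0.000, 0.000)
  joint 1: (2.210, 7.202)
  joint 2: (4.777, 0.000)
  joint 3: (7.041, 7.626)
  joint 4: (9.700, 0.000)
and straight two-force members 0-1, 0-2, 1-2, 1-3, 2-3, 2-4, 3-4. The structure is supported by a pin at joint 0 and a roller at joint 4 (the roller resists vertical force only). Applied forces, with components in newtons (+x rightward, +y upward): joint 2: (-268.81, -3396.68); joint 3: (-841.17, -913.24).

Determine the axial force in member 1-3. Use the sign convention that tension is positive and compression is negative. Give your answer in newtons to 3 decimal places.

-1701.624

N=5 nodes, M=7 members, R=3 reactions → 2N=10, M+R=10
member 0 (0-1): L=7.5335, (cx,cy)=(0.2934,0.9560)
member 1 (0-2): L=4.7770, (cx,cy)=(1.0000,0.0000)
member 2 (1-2): L=7.6458, (cx,cy)=(0.3357,-0.9420)
member 3 (1-3): L=4.8496, (cx,cy)=(0.9962,0.0874)
member 4 (2-3): L=7.9550, (cx,cy)=(0.2846,0.9586)
member 5 (2-4): L=4.9230, (cx,cy)=(1.0000,0.0000)
member 6 (3-4): L=8.0763, (cx,cy)=(0.3292,-0.9442)
solve A·x = −loads:
  F[0-1] = -2756.8535 N (compression)
  F[0-2] = -301.2344 N (compression)
  F[1-2] = +2640.0264 N (tension)
  F[1-3] = -1701.6236 N (compression)
  F[2-3] = +949.1457 N (tension)
  F[2-4] = +583.8088 N (tension)
  F[3-4] = -1773.2222 N (compression)
  Rx@0 = +1109.9800 N
  Ry@0 = +2635.5591 N
  Ry@4 = +1674.3609 N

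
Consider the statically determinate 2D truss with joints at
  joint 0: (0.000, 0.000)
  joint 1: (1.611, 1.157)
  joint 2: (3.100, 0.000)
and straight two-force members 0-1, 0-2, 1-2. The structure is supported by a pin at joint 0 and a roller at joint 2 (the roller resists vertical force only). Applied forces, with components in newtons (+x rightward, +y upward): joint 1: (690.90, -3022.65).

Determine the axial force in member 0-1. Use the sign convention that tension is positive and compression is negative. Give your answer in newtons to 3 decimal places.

-2046.827

N=3 nodes, M=3 members, R=3 reactions → 2N=6, M+R=6
member 0 (0-1): L=1.9834, (cx,cy)=(0.8122,0.5833)
member 1 (0-2): L=3.1000, (cx,cy)=(1.0000,0.0000)
member 2 (1-2): L=1.8857, (cx,cy)=(0.7896,-0.6136)
solve A·x = −loads:
  F[0-1] = -2046.8271 N (compression)
  F[0-2] = +2353.3982 N (tension)
  F[1-2] = -2980.3519 N (compression)
  Rx@0 = -690.9000 N
  Ry@0 = +1193.9853 N
  Ry@2 = +1828.6647 N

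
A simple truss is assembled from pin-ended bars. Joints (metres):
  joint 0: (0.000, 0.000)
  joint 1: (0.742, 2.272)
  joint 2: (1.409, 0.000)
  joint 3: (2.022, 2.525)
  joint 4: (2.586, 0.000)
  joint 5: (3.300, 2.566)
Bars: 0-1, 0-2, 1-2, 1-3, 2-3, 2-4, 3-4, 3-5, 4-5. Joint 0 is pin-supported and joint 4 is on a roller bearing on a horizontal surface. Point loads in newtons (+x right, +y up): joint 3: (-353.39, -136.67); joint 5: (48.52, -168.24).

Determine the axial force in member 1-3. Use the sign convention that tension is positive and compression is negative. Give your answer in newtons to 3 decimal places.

N=6 nodes, M=9 members, R=3 reactions → 2N=12, M+R=12
member 0 (0-1): L=2.3901, (cx,cy)=(0.3104,0.9506)
member 1 (0-2): L=1.4090, (cx,cy)=(1.0000,0.0000)
member 2 (1-2): L=2.3679, (cx,cy)=(0.2817,-0.9595)
member 3 (1-3): L=1.3048, (cx,cy)=(0.9810,0.1939)
member 4 (2-3): L=2.5983, (cx,cy)=(0.2359,0.9718)
member 5 (2-4): L=1.1770, (cx,cy)=(1.0000,0.0000)
member 6 (3-4): L=2.5872, (cx,cy)=(0.2180,-0.9760)
member 7 (3-5): L=1.2787, (cx,cy)=(0.9995,0.0321)
member 8 (4-5): L=2.6635, (cx,cy)=(0.2681,0.9634)
solve A·x = −loads:
  F[0-1] = -294.8328 N (compression)
  F[0-2] = -213.3397 N (compression)
  F[1-2] = +258.2525 N (tension)
  F[1-3] = -167.4547 N (compression)
  F[2-3] = -254.9928 N (compression)
  F[2-4] = -80.4358 N (compression)
  F[3-4] = +150.2958 N (tension)
  F[3-5] = +96.2416 N (tension)
  F[4-5] = -177.8348 N (compression)
  Rx@0 = +304.8700 N
  Ry@0 = +280.2653 N
  Ry@4 = +24.6447 N

-167.455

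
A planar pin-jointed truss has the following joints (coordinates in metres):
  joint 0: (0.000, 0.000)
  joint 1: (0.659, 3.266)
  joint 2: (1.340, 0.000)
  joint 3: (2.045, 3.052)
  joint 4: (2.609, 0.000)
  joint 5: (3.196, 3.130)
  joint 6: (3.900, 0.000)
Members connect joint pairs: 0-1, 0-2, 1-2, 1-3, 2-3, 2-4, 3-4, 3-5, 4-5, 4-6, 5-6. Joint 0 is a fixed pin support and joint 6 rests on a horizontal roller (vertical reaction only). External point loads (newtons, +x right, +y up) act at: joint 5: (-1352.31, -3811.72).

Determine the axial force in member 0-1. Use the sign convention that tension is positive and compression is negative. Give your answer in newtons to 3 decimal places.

-1809.120

N=7 nodes, M=11 members, R=3 reactions → 2N=14, M+R=14
member 0 (0-1): L=3.3318, (cx,cy)=(0.1978,0.9802)
member 1 (0-2): L=1.3400, (cx,cy)=(1.0000,0.0000)
member 2 (1-2): L=3.3362, (cx,cy)=(0.2041,-0.9789)
member 3 (1-3): L=1.4024, (cx,cy)=(0.9883,-0.1526)
member 4 (2-3): L=3.1324, (cx,cy)=(0.2251,0.9743)
member 5 (2-4): L=1.2690, (cx,cy)=(1.0000,0.0000)
member 6 (3-4): L=3.1037, (cx,cy)=(0.1817,-0.9834)
member 7 (3-5): L=1.1536, (cx,cy)=(0.9977,0.0676)
member 8 (4-5): L=3.1846, (cx,cy)=(0.1843,0.9829)
member 9 (4-6): L=1.2910, (cx,cy)=(1.0000,0.0000)
member 10 (5-6): L=3.2082, (cx,cy)=(0.2194,-0.9756)
solve A·x = −loads:
  F[0-1] = -1809.1199 N (compression)
  F[0-2] = -994.4847 N (compression)
  F[1-2] = +1930.0958 N (tension)
  F[1-3] = -760.7085 N (compression)
  F[2-3] = -1939.2135 N (compression)
  F[2-4] = -164.0526 N (compression)
  F[3-4] = +1700.2255 N (tension)
  F[3-5] = -1500.6565 N (compression)
  F[4-5] = -1701.0649 N (compression)
  F[4-6] = +458.4637 N (tension)
  F[5-6] = -2089.2630 N (compression)
  Rx@0 = +1352.3100 N
  Ry@0 = +1773.3798 N
  Ry@6 = +2038.3402 N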